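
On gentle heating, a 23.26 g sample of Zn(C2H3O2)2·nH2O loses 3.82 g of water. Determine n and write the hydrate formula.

Mass of anhydrous Zn(C2H3O2)2 = 23.26 − 3.82 = 19.44 g
mol H2O = 3.82 / 18.02 = 0.212
Molar mass of Zn(C2H3O2)2 = 183.47 g/mol → mol Zn(C2H3O2)2 = 19.44 / 183.47 = 0.106
n = 0.212 / 0.106 = 2.00 ≈ 2 → Zn(C2H3O2)2·2H2O

Zn(C2H3O2)2·2H2O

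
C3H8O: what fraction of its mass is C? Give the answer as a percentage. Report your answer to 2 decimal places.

59.96%

Molar mass = 3(12.01) + 8(1.008) + 1(16.00) = 60.094 g/mol
Mass of C per mole = 3 × 12.01 = 36.030 g
% C = 36.030 / 60.094 × 100 = 59.96%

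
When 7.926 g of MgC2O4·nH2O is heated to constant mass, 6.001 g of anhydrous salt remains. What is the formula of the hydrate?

Mass of water lost = 7.926 − 6.001 = 1.925 g → 1.925 / 18.02 = 0.1068 mol H2O
Molar mass of MgC2O4 = 112.33 g/mol → mol MgC2O4 = 6.001 / 112.33 = 0.05342
n = 0.1068 / 0.05342 = 2.00 ≈ 2 → MgC2O4·2H2O

MgC2O4·2H2O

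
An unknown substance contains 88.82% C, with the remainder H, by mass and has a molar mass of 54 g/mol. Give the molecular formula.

C4H6

Assume 100 g: 88.82 g C, 11.18 g H.
n(C) = 88.82/12.01 = 7.396, n(H) = 11.18/1.008 = 11.09
Ratios (÷ 7.396): C 1.000, H 1.500
×2: C 2.00, H 3.00 → C2H3
Empirical-formula mass = 27.04 g/mol
n = 54 / 27.04 = 2.00 ≈ 2
Molecular formula = (C2H3)×2 = C4H6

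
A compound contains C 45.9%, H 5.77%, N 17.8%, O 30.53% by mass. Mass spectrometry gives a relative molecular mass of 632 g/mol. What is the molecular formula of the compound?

Assume 100 g: 45.9 g C, 5.77 g H, 17.8 g N, 30.53 g O.
Moles — C: 45.9 / 12.01 = 3.822 mol; H: 5.77 / 1.008 = 5.724 mol; N: 17.8 / 14.01 = 1.271 mol; O: 30.53 / 16.00 = 1.908 mol
Smallest is N at 1.271 mol; normalising gives C 3.008, H 4.505, N 1.000, O 1.502
Multiply by 2: C 6.02, H 9.01, N 2.00, O 3.00 → C6H9N2O3
Empirical-formula mass = 157.15 g/mol
n = 632 / 157.15 = 4.02 ≈ 4
Molecular formula = (C6H9N2O3)×4 = C24H36N8O12

C24H36N8O12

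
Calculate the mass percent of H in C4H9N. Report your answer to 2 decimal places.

Molar mass = 4(12.01) + 9(1.008) + 1(14.01) = 71.122 g/mol
Mass of H per mole = 9 × 1.008 = 9.072 g
% H = 9.072 / 71.122 × 100 = 12.76%

12.76%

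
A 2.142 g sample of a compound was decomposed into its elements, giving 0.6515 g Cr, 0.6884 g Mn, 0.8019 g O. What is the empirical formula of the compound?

CrMnO4

Moles — Cr: 0.6515 / 52.00 = 0.01253 mol; Mn: 0.6884 / 54.94 = 0.01253 mol; O: 0.8019 / 16.00 = 0.05012 mol
Ratios (÷ 0.01253): Cr 1.000, Mn 1.000, O 4.000
≈ 1:1:4 → CrMnO4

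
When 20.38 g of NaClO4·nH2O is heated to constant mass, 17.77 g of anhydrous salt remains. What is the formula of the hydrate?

Mass of water lost = 20.38 − 17.77 = 2.61 g → 2.61 / 18.02 = 0.1448 mol H2O
Molar mass of NaClO4 = 122.44 g/mol → mol NaClO4 = 17.77 / 122.44 = 0.1451
n = 0.1448 / 0.1451 = 1.00 ≈ 1 → NaClO4·H2O

NaClO4·H2O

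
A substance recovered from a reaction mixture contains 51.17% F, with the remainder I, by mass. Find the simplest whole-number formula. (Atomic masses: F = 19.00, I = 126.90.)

Assume 100 g: 51.17 g F, 48.83 g I.
F: 51.17 g ÷ 19.00 g/mol = 2.693 mol
I: 48.83 g ÷ 126.90 g/mol = 0.3848 mol
Divide by the smallest (0.3848 mol I): F 6.999, I 1.000
≈ 7:1 → F7I

F7I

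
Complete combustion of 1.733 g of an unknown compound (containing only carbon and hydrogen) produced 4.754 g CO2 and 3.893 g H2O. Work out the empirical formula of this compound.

CH4

mol C = 4.754 / 44.01 = 0.1080; mass C = 0.1080 × 12.01 = 1.297 g
mol H = 2 × (3.893 / 18.02) = 0.4321; mass H = 0.4321 × 1.008 = 0.4355 g
Smallest is C at 0.108 mol; normalising gives C 1.000, H 4.000
Ratio ≈ 1:4, so the empirical formula is CH4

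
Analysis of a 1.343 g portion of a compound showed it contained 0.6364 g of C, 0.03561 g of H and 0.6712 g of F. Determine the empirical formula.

C3H2F2

Moles — C: 0.6364 / 12.01 = 0.05299 mol; H: 0.03561 / 1.008 = 0.03533 mol; F: 0.6712 / 19.00 = 0.03533 mol
Smallest is F at 0.03533 mol; normalising gives C 1.500, H 1.000, F 1.000
Multiply by 2: C 3.00, H 2.00, F 2.00 → C3H2F2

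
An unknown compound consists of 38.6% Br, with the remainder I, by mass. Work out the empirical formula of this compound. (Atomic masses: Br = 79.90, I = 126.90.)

Assume 100 g: 38.6 g Br, 61.4 g I.
n(Br) = 38.6/79.90 = 0.4831, n(I) = 61.4/126.90 = 0.4838
Divide by the smallest (0.4831 mol Br): Br 1.000, I 1.002
→ BrI

BrI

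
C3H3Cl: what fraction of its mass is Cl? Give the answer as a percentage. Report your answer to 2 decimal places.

47.58%

Molar mass = 3(12.01) + 3(1.008) + 1(35.45) = 74.504 g/mol
Mass of Cl per mole = 1 × 35.45 = 35.450 g
% Cl = 35.450 / 74.504 × 100 = 47.58%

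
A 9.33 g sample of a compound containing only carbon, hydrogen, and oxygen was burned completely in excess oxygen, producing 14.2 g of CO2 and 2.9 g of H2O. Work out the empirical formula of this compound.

mol C = 14.2 / 44.01 = 0.3227; mass C = 0.3227 × 12.01 = 3.875 g
mol H = 2 × (2.9 / 18.02) = 0.3219; mass H = 0.3219 × 1.008 = 0.3244 g
mass O = 9.33 − (4.200) = 5.130 g → mol O = 0.3207
Ratios (÷ 0.3207): C 1.006, H 1.004, O 1.000
→ CHO

CHO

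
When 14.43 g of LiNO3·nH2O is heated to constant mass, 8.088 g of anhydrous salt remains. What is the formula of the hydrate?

LiNO3·3H2O

Mass of water lost = 14.43 − 8.088 = 6.342 g → 6.342 / 18.02 = 0.3519 mol H2O
Molar mass of LiNO3 = 68.95 g/mol → mol LiNO3 = 8.088 / 68.95 = 0.1173
n = 0.3519 / 0.1173 = 3.00 ≈ 3 → LiNO3·3H2O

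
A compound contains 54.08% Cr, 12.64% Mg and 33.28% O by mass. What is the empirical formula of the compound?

Cr2MgO4

Assume 100 g: 54.08 g Cr, 12.64 g Mg, 33.28 g O.
Moles — Cr: 54.08 / 52.00 = 1.04 mol; Mg: 12.64 / 24.31 = 0.52 mol; O: 33.28 / 16.00 = 2.08 mol
Ratios (÷ 0.52): Cr 2.000, Mg 1.000, O 4.000
≈ 2:1:4 → Cr2MgO4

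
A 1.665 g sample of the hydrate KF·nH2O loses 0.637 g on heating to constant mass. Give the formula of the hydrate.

Mass of anhydrous KF = 1.665 − 0.637 = 1.028 g
mol H2O = 0.637 / 18.02 = 0.03535
Molar mass of KF = 58.10 g/mol → mol KF = 1.028 / 58.10 = 0.01769
n = 0.03535 / 0.01769 = 2.00 ≈ 2 → KF·2H2O

KF·2H2O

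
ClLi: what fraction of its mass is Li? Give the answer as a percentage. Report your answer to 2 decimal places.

Molar mass = 1(35.45) + 1(6.94) = 42.390 g/mol
Mass of Li per mole = 1 × 6.94 = 6.940 g
% Li = 6.940 / 42.390 × 100 = 16.37%

16.37%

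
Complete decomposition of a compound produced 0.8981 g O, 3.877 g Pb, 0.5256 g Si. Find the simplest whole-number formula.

O3PbSi

n(O) = 0.8981/16.00 = 0.05613, n(Pb) = 3.877/207.2 = 0.01871, n(Si) = 0.5256/28.09 = 0.01871
Ratios (÷ 0.01871): O 3.000, Pb 1.000, Si 1.000
Ratio ≈ 3:1:1, so the empirical formula is O3PbSi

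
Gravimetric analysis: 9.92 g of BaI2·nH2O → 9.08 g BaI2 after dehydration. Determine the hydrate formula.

BaI2·2H2O

Mass of water lost = 9.92 − 9.08 = 0.84 g → 0.84 / 18.02 = 0.04661 mol H2O
Molar mass of BaI2 = 391.13 g/mol → mol BaI2 = 9.08 / 391.13 = 0.02321
n = 0.04661 / 0.02321 = 2.01 ≈ 2 → BaI2·2H2O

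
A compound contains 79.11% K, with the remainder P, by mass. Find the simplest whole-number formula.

Assume 100 g: 79.11 g K, 20.89 g P.
Moles — K: 79.11 / 39.10 = 2.023 mol; P: 20.89 / 30.97 = 0.6745 mol
Divide by the smallest (0.6745 mol P): K 3.000, P 1.000
≈ 3:1 → K3P

K3P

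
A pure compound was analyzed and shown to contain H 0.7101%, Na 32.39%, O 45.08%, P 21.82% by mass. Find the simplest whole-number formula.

Assume 100 g: 0.7101 g H, 32.39 g Na, 45.08 g O, 21.82 g P.
n(H) = 0.7101/1.008 = 0.7045, n(Na) = 32.39/22.99 = 1.409, n(O) = 45.08/16.00 = 2.817, n(P) = 21.82/30.97 = 0.7046
Ratios (÷ 0.7045): H 1.000, Na 2.000, O 3.999, P 1.000
≈ 1:2:4:1 → HNa2O4P

HNa2O4P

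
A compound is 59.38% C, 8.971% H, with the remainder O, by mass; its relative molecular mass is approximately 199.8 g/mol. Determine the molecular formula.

Assume 100 g: 59.38 g C, 8.971 g H, 31.649 g O.
C: 59.38 g ÷ 12.01 g/mol = 4.944 mol
H: 8.971 g ÷ 1.008 g/mol = 8.9 mol
O: 31.649 g ÷ 16.00 g/mol = 1.978 mol
Smallest is O at 1.978 mol; normalising gives C 2.500, H 4.499, O 1.000
×2: C 5.00, H 9.00, O 2.00 → C5H9O2
Empirical-formula mass = 101.12 g/mol
n = 199.8 / 101.12 = 1.98 ≈ 2
Molecular formula = (C5H9O2)×2 = C10H18O4

C10H18O4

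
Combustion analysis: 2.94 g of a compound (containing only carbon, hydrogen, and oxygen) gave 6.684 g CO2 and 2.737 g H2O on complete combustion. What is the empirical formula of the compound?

C3H6O

mol C = 6.684 / 44.01 = 0.1519; mass C = 0.1519 × 12.01 = 1.824 g
mol H = 2 × (2.737 / 18.02) = 0.3038; mass H = 0.3038 × 1.008 = 0.3062 g
mass O = 2.94 − (2.130) = 0.8098 g → mol O = 0.05061
Divide by the smallest (0.05061 mol O): C 3.001, H 6.002, O 1.000
→ C3H6O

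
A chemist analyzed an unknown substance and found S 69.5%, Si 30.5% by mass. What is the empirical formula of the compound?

S2Si

Assume 100 g: 69.5 g S, 30.5 g Si.
S: 69.5 g ÷ 32.07 g/mol = 2.167 mol
Si: 30.5 g ÷ 28.09 g/mol = 1.086 mol
Smallest is Si at 1.086 mol; normalising gives S 1.996, Si 1.000
≈ 2:1 → S2Si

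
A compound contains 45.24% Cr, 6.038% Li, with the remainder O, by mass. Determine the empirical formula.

Assume 100 g: 45.24 g Cr, 6.038 g Li, 48.722 g O.
n(Cr) = 45.24/52.00 = 0.87, n(Li) = 6.038/6.94 = 0.87, n(O) = 48.722/16.00 = 3.045
Divide by the smallest (0.87 mol Cr): Cr 1.000, Li 1.000, O 3.500
×2: Cr 2.00, Li 2.00, O 7.00 → Cr2Li2O7

Cr2Li2O7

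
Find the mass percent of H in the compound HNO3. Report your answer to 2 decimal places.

1.60%

Molar mass = 1(1.008) + 1(14.01) + 3(16.00) = 63.018 g/mol
Mass of H per mole = 1 × 1.008 = 1.008 g
% H = 1.008 / 63.018 × 100 = 1.60%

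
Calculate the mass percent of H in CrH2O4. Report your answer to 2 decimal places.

1.71%

Molar mass = 1(52.00) + 2(1.008) + 4(16.00) = 118.016 g/mol
Mass of H per mole = 2 × 1.008 = 2.016 g
% H = 2.016 / 118.016 × 100 = 1.71%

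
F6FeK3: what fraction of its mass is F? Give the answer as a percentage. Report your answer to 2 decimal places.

Molar mass = 6(19.00) + 1(55.85) + 3(39.10) = 287.150 g/mol
Mass of F per mole = 6 × 19.00 = 114.000 g
% F = 114.000 / 287.150 × 100 = 39.70%

39.70%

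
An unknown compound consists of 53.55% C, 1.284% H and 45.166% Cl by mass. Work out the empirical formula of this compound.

C7H2Cl2

Assume 100 g: 53.55 g C, 1.284 g H, 45.166 g Cl.
Moles — C: 53.55 / 12.01 = 4.459 mol; H: 1.284 / 1.008 = 1.274 mol; Cl: 45.166 / 35.45 = 1.274 mol
Divide by the smallest (1.274 mol H): C 3.500, H 1.000, Cl 1.000
Multiply by 2: C 7.00, H 2.00, Cl 2.00 → C7H2Cl2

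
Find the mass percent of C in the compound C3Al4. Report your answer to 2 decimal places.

Molar mass = 3(12.01) + 4(26.98) = 143.950 g/mol
Mass of C per mole = 3 × 12.01 = 36.030 g
% C = 36.030 / 143.950 × 100 = 25.03%

25.03%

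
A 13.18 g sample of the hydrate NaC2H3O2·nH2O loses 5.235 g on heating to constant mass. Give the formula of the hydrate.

Mass of anhydrous NaC2H3O2 = 13.18 − 5.235 = 7.945 g
mol H2O = 5.235 / 18.02 = 0.2905
Molar mass of NaC2H3O2 = 82.03 g/mol → mol NaC2H3O2 = 7.945 / 82.03 = 0.09685
n = 0.2905 / 0.09685 = 3.00 ≈ 3 → NaC2H3O2·3H2O

NaC2H3O2·3H2O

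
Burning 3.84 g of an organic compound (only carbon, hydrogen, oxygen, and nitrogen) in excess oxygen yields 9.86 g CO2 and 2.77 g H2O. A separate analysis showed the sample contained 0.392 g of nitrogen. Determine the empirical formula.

mol C = 9.86 / 44.01 = 0.2240; mass C = 0.2240 × 12.01 = 2.691 g
mol H = 2 × (2.77 / 18.02) = 0.3074; mass H = 0.3074 × 1.008 = 0.3099 g
mol N = 0.392 / 14.01 = 0.02798
mass O = 3.84 − (3.393) = 0.4474 g → mol O = 0.02796
Smallest is O at 0.02796 mol; normalising gives C 8.012, H 10.995, N 1.001, O 1.000
Ratio ≈ 8:11:1:1, so the empirical formula is C8H11NO

C8H11NO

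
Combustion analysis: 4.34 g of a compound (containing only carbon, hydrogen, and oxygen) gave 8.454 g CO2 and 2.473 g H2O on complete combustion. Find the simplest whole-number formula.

C7H10O4

mol C = 8.454 / 44.01 = 0.1921; mass C = 0.1921 × 12.01 = 2.307 g
mol H = 2 × (2.473 / 18.02) = 0.2745; mass H = 0.2745 × 1.008 = 0.2767 g
mass O = 4.34 − (2.584) = 1.756 g → mol O = 0.1098
Smallest is O at 0.1098 mol; normalising gives C 1.750, H 2.500, O 1.000
×4: C 7.00, H 10.00, O 4.00 → C7H10O4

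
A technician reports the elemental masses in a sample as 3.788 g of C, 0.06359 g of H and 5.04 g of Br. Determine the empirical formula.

C5HBr

C: 3.788 g ÷ 12.01 g/mol = 0.3154 mol
H: 0.06359 g ÷ 1.008 g/mol = 0.06309 mol
Br: 5.04 g ÷ 79.90 g/mol = 0.06308 mol
Smallest is Br at 0.06308 mol; normalising gives C 5.000, H 1.000, Br 1.000
Ratio ≈ 5:1:1, so the empirical formula is C5HBr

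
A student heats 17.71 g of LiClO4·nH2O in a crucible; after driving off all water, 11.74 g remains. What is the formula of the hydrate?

LiClO4·3H2O

Mass of water lost = 17.71 − 11.74 = 5.97 g → 5.97 / 18.02 = 0.3313 mol H2O
Molar mass of LiClO4 = 106.39 g/mol → mol LiClO4 = 11.74 / 106.39 = 0.1103
n = 0.3313 / 0.1103 = 3.00 ≈ 3 → LiClO4·3H2O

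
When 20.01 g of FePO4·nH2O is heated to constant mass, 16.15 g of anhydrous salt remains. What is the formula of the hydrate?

Mass of water lost = 20.01 − 16.15 = 3.86 g → 3.86 / 18.02 = 0.2142 mol H2O
Molar mass of FePO4 = 150.82 g/mol → mol FePO4 = 16.15 / 150.82 = 0.1071
n = 0.2142 / 0.1071 = 2.00 ≈ 2 → FePO4·2H2O

FePO4·2H2O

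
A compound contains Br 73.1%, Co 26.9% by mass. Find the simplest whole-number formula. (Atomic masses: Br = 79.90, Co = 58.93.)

Assume 100 g: 73.1 g Br, 26.9 g Co.
n(Br) = 73.1/79.90 = 0.9149, n(Co) = 26.9/58.93 = 0.4565
Divide by the smallest (0.4565 mol Co): Br 2.004, Co 1.000
≈ 2:1 → Br2Co

Br2Co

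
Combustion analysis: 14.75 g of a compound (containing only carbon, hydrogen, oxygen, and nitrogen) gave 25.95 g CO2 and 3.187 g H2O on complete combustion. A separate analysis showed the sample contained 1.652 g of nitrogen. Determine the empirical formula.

C5H3NO3

mol C = 25.95 / 44.01 = 0.5896; mass C = 0.5896 × 12.01 = 7.082 g
mol H = 2 × (3.187 / 18.02) = 0.3537; mass H = 0.3537 × 1.008 = 0.3565 g
mol N = 1.652 / 14.01 = 0.1179
mass O = 14.75 − (9.090) = 5.660 g → mol O = 0.3537
Ratios (÷ 0.1179): C 5.001, H 3.000, N 1.000, O 3.000
≈ 5:3:1:3 → C5H3NO3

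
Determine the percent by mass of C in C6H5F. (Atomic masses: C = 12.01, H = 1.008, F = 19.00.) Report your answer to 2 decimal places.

74.98%

Molar mass = 6(12.01) + 5(1.008) + 1(19.00) = 96.100 g/mol
Mass of C per mole = 6 × 12.01 = 72.060 g
% C = 72.060 / 96.100 × 100 = 74.98%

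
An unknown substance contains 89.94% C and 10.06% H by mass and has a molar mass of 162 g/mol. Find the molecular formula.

Assume 100 g: 89.94 g C, 10.06 g H.
Moles — C: 89.94 / 12.01 = 7.489 mol; H: 10.06 / 1.008 = 9.98 mol
Ratios (÷ 7.489): C 1.000, H 1.333
Scaling by 3: C 3.00, H 4.00 → C3H4
Empirical-formula mass = 40.06 g/mol
n = 162 / 40.06 = 4.04 ≈ 4
Molecular formula = (C3H4)×4 = C12H16

C12H16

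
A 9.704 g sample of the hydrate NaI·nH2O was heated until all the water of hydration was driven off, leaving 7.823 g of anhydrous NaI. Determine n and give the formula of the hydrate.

Mass of water lost = 9.704 − 7.823 = 1.881 g → 1.881 / 18.02 = 0.1044 mol H2O
Molar mass of NaI = 149.89 g/mol → mol NaI = 7.823 / 149.89 = 0.05219
n = 0.1044 / 0.05219 = 2.00 ≈ 2 → NaI·2H2O

NaI·2H2O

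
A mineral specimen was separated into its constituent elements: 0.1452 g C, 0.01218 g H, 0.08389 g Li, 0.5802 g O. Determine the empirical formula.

CHLiO3

Moles — C: 0.1452 / 12.01 = 0.01209 mol; H: 0.01218 / 1.008 = 0.01208 mol; Li: 0.08389 / 6.94 = 0.01209 mol; O: 0.5802 / 16.00 = 0.03626 mol
Smallest is H at 0.01208 mol; normalising gives C 1.001, H 1.000, Li 1.000, O 3.001
≈ 1:1:1:3 → CHLiO3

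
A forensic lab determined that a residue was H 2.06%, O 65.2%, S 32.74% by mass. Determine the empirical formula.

Assume 100 g: 2.06 g H, 65.2 g O, 32.74 g S.
n(H) = 2.06/1.008 = 2.044, n(O) = 65.2/16.00 = 4.075, n(S) = 32.74/32.07 = 1.021
Smallest is S at 1.021 mol; normalising gives H 2.002, O 3.992, S 1.000
Ratio ≈ 2:4:1, so the empirical formula is H2O4S

H2O4S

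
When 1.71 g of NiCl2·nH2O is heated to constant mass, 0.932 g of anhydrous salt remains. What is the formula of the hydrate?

NiCl2·6H2O

Mass of water lost = 1.71 − 0.932 = 0.778 g → 0.778 / 18.02 = 0.04317 mol H2O
Molar mass of NiCl2 = 129.59 g/mol → mol NiCl2 = 0.932 / 129.59 = 0.007192
n = 0.04317 / 0.007192 = 6.00 ≈ 6 → NiCl2·6H2O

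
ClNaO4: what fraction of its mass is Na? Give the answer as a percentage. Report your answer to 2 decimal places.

Molar mass = 1(35.45) + 1(22.99) + 4(16.00) = 122.440 g/mol
Mass of Na per mole = 1 × 22.99 = 22.990 g
% Na = 22.990 / 122.440 × 100 = 18.78%

18.78%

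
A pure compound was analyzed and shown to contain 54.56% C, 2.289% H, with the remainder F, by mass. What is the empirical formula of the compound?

C2HF

Assume 100 g: 54.56 g C, 2.289 g H, 43.151 g F.
C: 54.56 g ÷ 12.01 g/mol = 4.543 mol
H: 2.289 g ÷ 1.008 g/mol = 2.271 mol
F: 43.151 g ÷ 19.00 g/mol = 2.271 mol
Ratios (÷ 2.271): C 2.001, H 1.000, F 1.000
Ratio ≈ 2:1:1, so the empirical formula is C2HF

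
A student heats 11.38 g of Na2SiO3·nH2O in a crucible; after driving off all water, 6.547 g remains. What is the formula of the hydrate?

Mass of water lost = 11.38 − 6.547 = 4.833 g → 4.833 / 18.02 = 0.2682 mol H2O
Molar mass of Na2SiO3 = 122.07 g/mol → mol Na2SiO3 = 6.547 / 122.07 = 0.05363
n = 0.2682 / 0.05363 = 5.00 ≈ 5 → Na2SiO3·5H2O

Na2SiO3·5H2O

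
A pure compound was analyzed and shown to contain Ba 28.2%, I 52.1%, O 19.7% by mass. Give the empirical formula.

BaI2O6

Assume 100 g: 28.2 g Ba, 52.1 g I, 19.7 g O.
n(Ba) = 28.2/137.33 = 0.2053, n(I) = 52.1/126.90 = 0.4106, n(O) = 19.7/16.00 = 1.231
Ratios (÷ 0.2053): Ba 1.000, I 1.999, O 5.996
≈ 1:2:6 → BaI2O6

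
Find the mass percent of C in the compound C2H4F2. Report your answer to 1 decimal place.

Molar mass = 2(12.01) + 4(1.008) + 2(19.00) = 66.052 g/mol
Mass of C per mole = 2 × 12.01 = 24.020 g
% C = 24.020 / 66.052 × 100 = 36.4%

36.4%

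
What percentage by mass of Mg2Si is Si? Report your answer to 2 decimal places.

Molar mass = 2(24.31) + 1(28.09) = 76.710 g/mol
Mass of Si per mole = 1 × 28.09 = 28.090 g
% Si = 28.090 / 76.710 × 100 = 36.62%

36.62%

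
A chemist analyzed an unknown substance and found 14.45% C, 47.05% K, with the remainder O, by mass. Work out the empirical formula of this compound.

Assume 100 g: 14.45 g C, 47.05 g K, 38.5 g O.
Moles — C: 14.45 / 12.01 = 1.203 mol; K: 47.05 / 39.10 = 1.203 mol; O: 38.5 / 16.00 = 2.406 mol
Divide by the smallest (1.203 mol C): C 1.000, K 1.000, O 2.000
→ CKO2

CKO2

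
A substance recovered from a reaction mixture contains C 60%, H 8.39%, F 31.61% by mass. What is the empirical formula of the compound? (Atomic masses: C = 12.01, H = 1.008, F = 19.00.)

Assume 100 g: 60 g C, 8.39 g H, 31.61 g F.
n(C) = 60/12.01 = 4.996, n(H) = 8.39/1.008 = 8.323, n(F) = 31.61/19.00 = 1.664
Smallest is F at 1.664 mol; normalising gives C 3.003, H 5.003, F 1.000
→ C3H5F

C3H5F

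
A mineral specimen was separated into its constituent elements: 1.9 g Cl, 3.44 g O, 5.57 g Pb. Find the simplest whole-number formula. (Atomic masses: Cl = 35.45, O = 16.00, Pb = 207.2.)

Cl2O8Pb

Cl: 1.9 g ÷ 35.45 g/mol = 0.0536 mol
O: 3.44 g ÷ 16.00 g/mol = 0.215 mol
Pb: 5.57 g ÷ 207.2 g/mol = 0.02688 mol
Ratios (÷ 0.02688): Cl 1.994, O 7.998, Pb 1.000
≈ 2:8:1 → Cl2O8Pb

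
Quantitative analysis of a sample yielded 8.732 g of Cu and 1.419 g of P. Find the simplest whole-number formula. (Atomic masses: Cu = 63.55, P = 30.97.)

n(Cu) = 8.732/63.55 = 0.1374, n(P) = 1.419/30.97 = 0.04582
Divide by the smallest (0.04582 mol P): Cu 2.999, P 1.000
Ratio ≈ 3:1, so the empirical formula is Cu3P

Cu3P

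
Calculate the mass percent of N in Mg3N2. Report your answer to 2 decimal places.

Molar mass = 3(24.31) + 2(14.01) = 100.950 g/mol
Mass of N per mole = 2 × 14.01 = 28.020 g
% N = 28.020 / 100.950 × 100 = 27.76%

27.76%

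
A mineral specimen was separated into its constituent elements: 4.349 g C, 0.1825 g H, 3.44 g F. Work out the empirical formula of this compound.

C2HF

n(C) = 4.349/12.01 = 0.3621, n(H) = 0.1825/1.008 = 0.1811, n(F) = 3.44/19.00 = 0.1811
Smallest is H at 0.1811 mol; normalising gives C 2.000, H 1.000, F 1.000
→ C2HF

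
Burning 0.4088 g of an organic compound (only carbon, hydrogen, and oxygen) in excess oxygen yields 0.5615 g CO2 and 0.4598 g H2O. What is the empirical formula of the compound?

CH4O

mol C = 0.5615 / 44.01 = 0.01276; mass C = 0.01276 × 12.01 = 0.1532 g
mol H = 2 × (0.4598 / 18.02) = 0.05103; mass H = 0.05103 × 1.008 = 0.05144 g
mass O = 0.4088 − (0.2047) = 0.2041 g → mol O = 0.01276
Ratios (÷ 0.01276): C 1.000, H 4.000, O 1.000
Ratio ≈ 1:4:1, so the empirical formula is CH4O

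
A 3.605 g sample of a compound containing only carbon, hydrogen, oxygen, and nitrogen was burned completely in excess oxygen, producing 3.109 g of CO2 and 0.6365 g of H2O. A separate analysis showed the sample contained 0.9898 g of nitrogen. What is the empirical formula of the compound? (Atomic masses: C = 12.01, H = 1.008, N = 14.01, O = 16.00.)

mol C = 3.109 / 44.01 = 0.07064; mass C = 0.07064 × 12.01 = 0.8484 g
mol H = 2 × (0.6365 / 18.02) = 0.07064; mass H = 0.07064 × 1.008 = 0.07121 g
mol N = 0.9898 / 14.01 = 0.07065
mass O = 3.605 − (1.909) = 1.696 g → mol O = 0.1060
Divide by the smallest (0.07064 mol C): C 1.000, H 1.000, N 1.000, O 1.500
Scaling by 2: C 2.00, H 2.00, N 2.00, O 3.00 → C2H2N2O3

C2H2N2O3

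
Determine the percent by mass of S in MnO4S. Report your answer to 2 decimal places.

21.24%

Molar mass = 1(54.94) + 4(16.00) + 1(32.07) = 151.010 g/mol
Mass of S per mole = 1 × 32.07 = 32.070 g
% S = 32.070 / 151.010 × 100 = 21.24%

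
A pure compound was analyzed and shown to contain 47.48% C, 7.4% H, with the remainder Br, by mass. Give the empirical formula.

C7H13Br

Assume 100 g: 47.48 g C, 7.4 g H, 45.12 g Br.
n(C) = 47.48/12.01 = 3.953, n(H) = 7.4/1.008 = 7.341, n(Br) = 45.12/79.90 = 0.5647
Ratios (÷ 0.5647): C 7.001, H 13.000, Br 1.000
≈ 7:13:1 → C7H13Br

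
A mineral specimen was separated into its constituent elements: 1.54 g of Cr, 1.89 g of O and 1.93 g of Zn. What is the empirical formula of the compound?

CrO4Zn

n(Cr) = 1.54/52.00 = 0.02962, n(O) = 1.89/16.00 = 0.1181, n(Zn) = 1.93/65.38 = 0.02952
Ratios (÷ 0.02952): Cr 1.003, O 4.002, Zn 1.000
→ CrO4Zn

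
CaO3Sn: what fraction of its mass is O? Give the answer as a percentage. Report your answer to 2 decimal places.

23.21%

Molar mass = 1(40.08) + 3(16.00) + 1(118.71) = 206.790 g/mol
Mass of O per mole = 3 × 16.00 = 48.000 g
% O = 48.000 / 206.790 × 100 = 23.21%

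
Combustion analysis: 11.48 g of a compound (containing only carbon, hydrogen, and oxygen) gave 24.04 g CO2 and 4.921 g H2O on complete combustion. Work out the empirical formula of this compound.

mol C = 24.04 / 44.01 = 0.5462; mass C = 0.5462 × 12.01 = 6.560 g
mol H = 2 × (4.921 / 18.02) = 0.5462; mass H = 0.5462 × 1.008 = 0.5505 g
mass O = 11.48 − (7.111) = 4.369 g → mol O = 0.2731
Divide by the smallest (0.2731 mol O): C 2.000, H 2.000, O 1.000
Ratio ≈ 2:2:1, so the empirical formula is C2H2O

C2H2O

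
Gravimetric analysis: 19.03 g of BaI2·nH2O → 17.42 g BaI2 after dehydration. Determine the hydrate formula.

BaI2·2H2O

Mass of water lost = 19.03 − 17.42 = 1.61 g → 1.61 / 18.02 = 0.08935 mol H2O
Molar mass of BaI2 = 391.13 g/mol → mol BaI2 = 17.42 / 391.13 = 0.04454
n = 0.08935 / 0.04454 = 2.01 ≈ 2 → BaI2·2H2O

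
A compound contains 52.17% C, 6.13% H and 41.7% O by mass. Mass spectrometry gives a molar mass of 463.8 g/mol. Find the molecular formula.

Assume 100 g: 52.17 g C, 6.13 g H, 41.7 g O.
n(C) = 52.17/12.01 = 4.344, n(H) = 6.13/1.008 = 6.081, n(O) = 41.7/16.00 = 2.606
Smallest is O at 2.606 mol; normalising gives C 1.667, H 2.333, O 1.000
×3: C 5.00, H 7.00, O 3.00 → C5H7O3
Empirical-formula mass = 115.11 g/mol
n = 463.8 / 115.11 = 4.03 ≈ 4
Molecular formula = (C5H7O3)×4 = C20H28O12

C20H28O12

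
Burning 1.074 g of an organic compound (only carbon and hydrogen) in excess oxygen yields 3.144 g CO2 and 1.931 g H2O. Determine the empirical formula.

mol C = 3.144 / 44.01 = 0.07144; mass C = 0.07144 × 12.01 = 0.8580 g
mol H = 2 × (1.931 / 18.02) = 0.2143; mass H = 0.2143 × 1.008 = 0.2160 g
Smallest is C at 0.07144 mol; normalising gives C 1.000, H 3.000
→ CH3

CH3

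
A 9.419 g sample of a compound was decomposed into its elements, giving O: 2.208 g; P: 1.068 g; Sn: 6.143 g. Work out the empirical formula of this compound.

O: 2.208 g ÷ 16.00 g/mol = 0.138 mol
P: 1.068 g ÷ 30.97 g/mol = 0.03448 mol
Sn: 6.143 g ÷ 118.71 g/mol = 0.05175 mol
Divide by the smallest (0.03448 mol P): O 4.002, P 1.000, Sn 1.501
×2: O 8.00, P 2.00, Sn 3.00 → O8P2Sn3

O8P2Sn3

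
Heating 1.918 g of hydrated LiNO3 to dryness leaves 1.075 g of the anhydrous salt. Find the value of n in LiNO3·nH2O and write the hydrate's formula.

LiNO3·3H2O

Mass of water lost = 1.918 − 1.075 = 0.843 g → 0.843 / 18.02 = 0.04678 mol H2O
Molar mass of LiNO3 = 68.95 g/mol → mol LiNO3 = 1.075 / 68.95 = 0.01559
n = 0.04678 / 0.01559 = 3.00 ≈ 3 → LiNO3·3H2O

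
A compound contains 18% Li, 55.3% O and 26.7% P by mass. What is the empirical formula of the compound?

Assume 100 g: 18 g Li, 55.3 g O, 26.7 g P.
n(Li) = 18/6.94 = 2.594, n(O) = 55.3/16.00 = 3.456, n(P) = 26.7/30.97 = 0.8621
Divide by the smallest (0.8621 mol P): Li 3.008, O 4.009, P 1.000
Ratio ≈ 3:4:1, so the empirical formula is Li3O4P

Li3O4P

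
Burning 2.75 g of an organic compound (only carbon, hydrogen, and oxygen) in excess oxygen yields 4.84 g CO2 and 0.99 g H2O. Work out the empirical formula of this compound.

C4H4O3

mol C = 4.84 / 44.01 = 0.1100; mass C = 0.1100 × 12.01 = 1.321 g
mol H = 2 × (0.99 / 18.02) = 0.1099; mass H = 0.1099 × 1.008 = 0.1108 g
mass O = 2.75 − (1.432) = 1.318 g → mol O = 0.08240
Divide by the smallest (0.0824 mol O): C 1.335, H 1.333, O 1.000
Scaling by 3: C 4.00, H 4.00, O 3.00 → C4H4O3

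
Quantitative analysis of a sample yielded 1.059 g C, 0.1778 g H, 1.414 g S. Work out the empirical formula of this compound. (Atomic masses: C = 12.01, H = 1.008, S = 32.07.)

n(C) = 1.059/12.01 = 0.08818, n(H) = 0.1778/1.008 = 0.1764, n(S) = 1.414/32.07 = 0.04409
Smallest is S at 0.04409 mol; normalising gives C 2.000, H 4.001, S 1.000
≈ 2:4:1 → C2H4S

C2H4S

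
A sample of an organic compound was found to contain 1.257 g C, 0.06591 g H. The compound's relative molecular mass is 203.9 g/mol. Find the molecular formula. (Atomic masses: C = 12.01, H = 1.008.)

Moles — C: 1.257 / 12.01 = 0.1047 mol; H: 0.06591 / 1.008 = 0.06539 mol
Smallest is H at 0.06539 mol; normalising gives C 1.601, H 1.000
Scaling by 5: C 8.00, H 5.00 → C8H5
Empirical-formula mass = 101.12 g/mol
n = 203.9 / 101.12 = 2.02 ≈ 2
Molecular formula = (C8H5)×2 = C16H10

C16H10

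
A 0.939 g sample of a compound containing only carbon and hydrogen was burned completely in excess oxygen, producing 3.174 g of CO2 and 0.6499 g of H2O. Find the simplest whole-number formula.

CH

mol C = 3.174 / 44.01 = 0.07212; mass C = 0.07212 × 12.01 = 0.8662 g
mol H = 2 × (0.6499 / 18.02) = 0.07213; mass H = 0.07213 × 1.008 = 0.07271 g
Divide by the smallest (0.07212 mol C): C 1.000, H 1.000
Ratio ≈ 1:1, so the empirical formula is CH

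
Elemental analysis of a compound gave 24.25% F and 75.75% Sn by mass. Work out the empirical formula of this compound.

F2Sn

Assume 100 g: 24.25 g F, 75.75 g Sn.
F: 24.25 g ÷ 19.00 g/mol = 1.276 mol
Sn: 75.75 g ÷ 118.71 g/mol = 0.6381 mol
Divide by the smallest (0.6381 mol Sn): F 2.000, Sn 1.000
→ F2Sn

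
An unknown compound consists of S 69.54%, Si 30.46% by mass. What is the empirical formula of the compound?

S2Si

Assume 100 g: 69.54 g S, 30.46 g Si.
S: 69.54 g ÷ 32.07 g/mol = 2.168 mol
Si: 30.46 g ÷ 28.09 g/mol = 1.084 mol
Ratios (÷ 1.084): S 2.000, Si 1.000
≈ 2:1 → S2Si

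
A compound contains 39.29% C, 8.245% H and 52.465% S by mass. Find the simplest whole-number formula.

Assume 100 g: 39.29 g C, 8.245 g H, 52.465 g S.
Moles — C: 39.29 / 12.01 = 3.271 mol; H: 8.245 / 1.008 = 8.18 mol; S: 52.465 / 32.07 = 1.636 mol
Smallest is S at 1.636 mol; normalising gives C 2.000, H 5.000, S 1.000
Ratio ≈ 2:5:1, so the empirical formula is C2H5S

C2H5S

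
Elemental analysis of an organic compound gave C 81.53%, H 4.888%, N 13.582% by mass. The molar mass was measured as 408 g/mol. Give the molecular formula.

C28H20N4

Assume 100 g: 81.53 g C, 4.888 g H, 13.582 g N.
Moles — C: 81.53 / 12.01 = 6.789 mol; H: 4.888 / 1.008 = 4.849 mol; N: 13.582 / 14.01 = 0.9695 mol
Ratios (÷ 0.9695): C 7.002, H 5.002, N 1.000
→ C7H5N
Empirical-formula mass = 103.12 g/mol
n = 408 / 103.12 = 3.96 ≈ 4
Molecular formula = (C7H5N)×4 = C28H20N4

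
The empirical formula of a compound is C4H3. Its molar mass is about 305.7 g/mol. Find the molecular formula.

Empirical-formula mass = 51.06 g/mol
n = 305.7 / 51.06 = 5.99 ≈ 6
Molecular formula = (C4H3)6 = C24H18

C24H18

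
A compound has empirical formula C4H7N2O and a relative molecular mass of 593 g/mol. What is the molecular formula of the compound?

Empirical-formula mass = 99.12 g/mol
n = 593 / 99.12 = 5.98 ≈ 6
Molecular formula = (C4H7N2O)6 = C24H42N12O6

C24H42N12O6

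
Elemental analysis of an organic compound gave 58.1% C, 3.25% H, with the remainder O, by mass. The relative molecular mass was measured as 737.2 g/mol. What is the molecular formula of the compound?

C36H24O18

Assume 100 g: 58.1 g C, 3.25 g H, 38.65 g O.
C: 58.1 g ÷ 12.01 g/mol = 4.838 mol
H: 3.25 g ÷ 1.008 g/mol = 3.224 mol
O: 38.65 g ÷ 16.00 g/mol = 2.416 mol
Divide by the smallest (2.416 mol O): C 2.003, H 1.335, O 1.000
×3: C 6.01, H 4.00, O 3.00 → C6H4O3
Empirical-formula mass = 124.09 g/mol
n = 737.2 / 124.09 = 5.94 ≈ 6
Molecular formula = (C6H4O3)×6 = C36H24O18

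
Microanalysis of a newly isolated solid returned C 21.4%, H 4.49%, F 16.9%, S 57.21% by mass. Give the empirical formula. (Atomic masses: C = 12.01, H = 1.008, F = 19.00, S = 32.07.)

Assume 100 g: 21.4 g C, 4.49 g H, 16.9 g F, 57.21 g S.
n(C) = 21.4/12.01 = 1.782, n(H) = 4.49/1.008 = 4.454, n(F) = 16.9/19.00 = 0.8895, n(S) = 57.21/32.07 = 1.784
Divide by the smallest (0.8895 mol F): C 2.003, H 5.008, F 1.000, S 2.006
Ratio ≈ 2:5:1:2, so the empirical formula is C2H5FS2

C2H5FS2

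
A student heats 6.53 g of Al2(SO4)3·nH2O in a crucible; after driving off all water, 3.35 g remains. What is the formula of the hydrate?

Mass of water lost = 6.53 − 3.35 = 3.18 g → 3.18 / 18.02 = 0.1765 mol H2O
Molar mass of Al2(SO4)3 = 342.17 g/mol → mol Al2(SO4)3 = 3.35 / 342.17 = 0.00979
n = 0.1765 / 0.00979 = 18.02 ≈ 18 → Al2(SO4)3·18H2O

Al2(SO4)3·18H2O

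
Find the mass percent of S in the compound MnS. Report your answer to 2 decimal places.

36.86%

Molar mass = 1(54.94) + 1(32.07) = 87.010 g/mol
Mass of S per mole = 1 × 32.07 = 32.070 g
% S = 32.070 / 87.010 × 100 = 36.86%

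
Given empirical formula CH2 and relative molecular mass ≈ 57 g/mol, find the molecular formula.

C4H8

Empirical-formula mass = 14.03 g/mol
n = 57 / 14.03 = 4.06 ≈ 4
Molecular formula = (CH2)4 = C4H8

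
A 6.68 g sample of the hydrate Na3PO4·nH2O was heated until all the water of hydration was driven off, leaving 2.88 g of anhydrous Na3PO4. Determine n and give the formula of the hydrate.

Mass of water lost = 6.68 − 2.88 = 3.8 g → 3.8 / 18.02 = 0.2109 mol H2O
Molar mass of Na3PO4 = 163.94 g/mol → mol Na3PO4 = 2.88 / 163.94 = 0.01757
n = 0.2109 / 0.01757 = 12.00 ≈ 12 → Na3PO4·12H2O

Na3PO4·12H2O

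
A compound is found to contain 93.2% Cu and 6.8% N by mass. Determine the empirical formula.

Cu3N

Assume 100 g: 93.2 g Cu, 6.8 g N.
n(Cu) = 93.2/63.55 = 1.467, n(N) = 6.8/14.01 = 0.4854
Divide by the smallest (0.4854 mol N): Cu 3.022, N 1.000
→ Cu3N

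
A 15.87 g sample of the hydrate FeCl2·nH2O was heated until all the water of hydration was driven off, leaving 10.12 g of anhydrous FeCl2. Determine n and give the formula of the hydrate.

Mass of water lost = 15.87 − 10.12 = 5.75 g → 5.75 / 18.02 = 0.3191 mol H2O
Molar mass of FeCl2 = 126.75 g/mol → mol FeCl2 = 10.12 / 126.75 = 0.07984
n = 0.3191 / 0.07984 = 4.00 ≈ 4 → FeCl2·4H2O

FeCl2·4H2O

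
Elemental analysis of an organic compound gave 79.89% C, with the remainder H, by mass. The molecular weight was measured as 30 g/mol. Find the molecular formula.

Assume 100 g: 79.89 g C, 20.11 g H.
n(C) = 79.89/12.01 = 6.652, n(H) = 20.11/1.008 = 19.95
Smallest is C at 6.652 mol; normalising gives C 1.000, H 2.999
→ CH3
Empirical-formula mass = 15.03 g/mol
n = 30 / 15.03 = 2.00 ≈ 2
Molecular formula = (CH3)×2 = C2H6

C2H6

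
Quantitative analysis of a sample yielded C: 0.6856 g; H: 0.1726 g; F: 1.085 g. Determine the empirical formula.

CH3F

C: 0.6856 g ÷ 12.01 g/mol = 0.05709 mol
H: 0.1726 g ÷ 1.008 g/mol = 0.1712 mol
F: 1.085 g ÷ 19.00 g/mol = 0.05711 mol
Smallest is C at 0.05709 mol; normalising gives C 1.000, H 3.000, F 1.000
≈ 1:3:1 → CH3F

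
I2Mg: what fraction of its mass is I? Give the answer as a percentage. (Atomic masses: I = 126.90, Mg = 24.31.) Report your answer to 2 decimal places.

Molar mass = 2(126.90) + 1(24.31) = 278.110 g/mol
Mass of I per mole = 2 × 126.90 = 253.800 g
% I = 253.800 / 278.110 × 100 = 91.26%

91.26%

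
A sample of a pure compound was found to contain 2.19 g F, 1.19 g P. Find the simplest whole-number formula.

F: 2.19 g ÷ 19.00 g/mol = 0.1153 mol
P: 1.19 g ÷ 30.97 g/mol = 0.03842 mol
Ratios (÷ 0.03842): F 3.000, P 1.000
Ratio ≈ 3:1, so the empirical formula is F3P

F3P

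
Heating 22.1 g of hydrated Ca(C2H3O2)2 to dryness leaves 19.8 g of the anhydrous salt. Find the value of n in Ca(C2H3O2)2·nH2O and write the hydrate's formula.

Mass of water lost = 22.1 − 19.8 = 2.3 g → 2.3 / 18.02 = 0.1276 mol H2O
Molar mass of Ca(C2H3O2)2 = 158.17 g/mol → mol Ca(C2H3O2)2 = 19.8 / 158.17 = 0.1252
n = 0.1276 / 0.1252 = 1.02 ≈ 1 → Ca(C2H3O2)2·H2O

Ca(C2H3O2)2·H2O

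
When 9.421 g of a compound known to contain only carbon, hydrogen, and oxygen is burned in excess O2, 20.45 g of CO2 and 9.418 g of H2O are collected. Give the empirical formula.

C8H18O3

mol C = 20.45 / 44.01 = 0.4647; mass C = 0.4647 × 12.01 = 5.581 g
mol H = 2 × (9.418 / 18.02) = 1.045; mass H = 1.045 × 1.008 = 1.054 g
mass O = 9.421 − (6.634) = 2.787 g → mol O = 0.1742
Divide by the smallest (0.1742 mol O): C 2.668, H 6.002, O 1.000
Scaling by 3: C 8.00, H 18.00, O 3.00 → C8H18O3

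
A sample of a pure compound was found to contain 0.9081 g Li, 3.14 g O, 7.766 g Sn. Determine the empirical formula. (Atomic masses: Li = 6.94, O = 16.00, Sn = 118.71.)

Moles — Li: 0.9081 / 6.94 = 0.1309 mol; O: 3.14 / 16.00 = 0.1963 mol; Sn: 7.766 / 118.71 = 0.06542 mol
Ratios (÷ 0.06542): Li 2.000, O 3.000, Sn 1.000
Ratio ≈ 2:3:1, so the empirical formula is Li2O3Sn

Li2O3Sn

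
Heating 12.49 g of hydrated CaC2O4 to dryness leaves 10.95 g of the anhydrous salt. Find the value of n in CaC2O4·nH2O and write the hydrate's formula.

CaC2O4·H2O

Mass of water lost = 12.49 − 10.95 = 1.54 g → 1.54 / 18.02 = 0.08546 mol H2O
Molar mass of CaC2O4 = 128.10 g/mol → mol CaC2O4 = 10.95 / 128.10 = 0.08548
n = 0.08546 / 0.08548 = 1.00 ≈ 1 → CaC2O4·H2O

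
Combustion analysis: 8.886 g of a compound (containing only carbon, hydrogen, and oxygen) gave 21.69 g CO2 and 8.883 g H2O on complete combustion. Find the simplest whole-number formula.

mol C = 21.69 / 44.01 = 0.4928; mass C = 0.4928 × 12.01 = 5.919 g
mol H = 2 × (8.883 / 18.02) = 0.9859; mass H = 0.9859 × 1.008 = 0.9938 g
mass O = 8.886 − (6.913) = 1.973 g → mol O = 0.1233
Divide by the smallest (0.1233 mol O): C 3.996, H 7.994, O 1.000
Ratio ≈ 4:8:1, so the empirical formula is C4H8O

C4H8O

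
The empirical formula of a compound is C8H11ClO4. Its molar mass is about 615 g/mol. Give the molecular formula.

Empirical-formula mass = 206.62 g/mol
n = 615 / 206.62 = 2.98 ≈ 3
Molecular formula = (C8H11ClO4)3 = C24H33Cl3O12

C24H33Cl3O12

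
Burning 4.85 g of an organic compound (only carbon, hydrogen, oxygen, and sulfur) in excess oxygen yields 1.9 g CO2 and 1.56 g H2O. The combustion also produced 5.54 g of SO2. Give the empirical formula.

mol C = 1.9 / 44.01 = 0.04317; mass C = 0.04317 × 12.01 = 0.5185 g
mol H = 2 × (1.56 / 18.02) = 0.1731; mass H = 0.1731 × 1.008 = 0.1745 g
mol S = 5.54 / 64.07 = 0.08647; mass S = 2.773 g
mass O = 4.85 − (3.466) = 1.384 g → mol O = 0.08650
Smallest is C at 0.04317 mol; normalising gives C 1.000, H 4.010, O 2.004, S 2.003
≈ 1:4:2:2 → CH4O2S2

CH4O2S2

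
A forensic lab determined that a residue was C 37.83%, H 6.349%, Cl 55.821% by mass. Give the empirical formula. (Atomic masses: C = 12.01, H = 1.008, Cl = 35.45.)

Assume 100 g: 37.83 g C, 6.349 g H, 55.821 g Cl.
Moles — C: 37.83 / 12.01 = 3.15 mol; H: 6.349 / 1.008 = 6.299 mol; Cl: 55.821 / 35.45 = 1.575 mol
Ratios (÷ 1.575): C 2.000, H 4.000, Cl 1.000
Ratio ≈ 2:4:1, so the empirical formula is C2H4Cl

C2H4Cl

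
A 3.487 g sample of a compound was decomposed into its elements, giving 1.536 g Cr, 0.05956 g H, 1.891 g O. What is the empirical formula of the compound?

CrH2O4

Moles — Cr: 1.536 / 52.00 = 0.02954 mol; H: 0.05956 / 1.008 = 0.05909 mol; O: 1.891 / 16.00 = 0.1182 mol
Divide by the smallest (0.02954 mol Cr): Cr 1.000, H 2.000, O 4.001
→ CrH2O4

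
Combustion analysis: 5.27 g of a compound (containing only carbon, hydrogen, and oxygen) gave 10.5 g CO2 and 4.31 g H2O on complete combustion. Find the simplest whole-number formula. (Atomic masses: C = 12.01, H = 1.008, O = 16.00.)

mol C = 10.5 / 44.01 = 0.2386; mass C = 0.2386 × 12.01 = 2.865 g
mol H = 2 × (4.31 / 18.02) = 0.4784; mass H = 0.4784 × 1.008 = 0.4822 g
mass O = 5.27 − (3.348) = 1.922 g → mol O = 0.1202
Ratios (÷ 0.1202): C 1.986, H 3.981, O 1.000
≈ 2:4:1 → C2H4O

C2H4O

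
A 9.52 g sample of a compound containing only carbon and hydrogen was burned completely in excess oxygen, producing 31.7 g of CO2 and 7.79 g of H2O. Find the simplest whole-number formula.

mol C = 31.7 / 44.01 = 0.7203; mass C = 0.7203 × 12.01 = 8.651 g
mol H = 2 × (7.79 / 18.02) = 0.8646; mass H = 0.8646 × 1.008 = 0.8715 g
Smallest is C at 0.7203 mol; normalising gives C 1.000, H 1.200
Scaling by 5: C 5.00, H 6.00 → C5H6

C5H6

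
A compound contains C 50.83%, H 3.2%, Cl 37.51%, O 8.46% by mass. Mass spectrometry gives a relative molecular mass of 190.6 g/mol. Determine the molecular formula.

Assume 100 g: 50.83 g C, 3.2 g H, 37.51 g Cl, 8.46 g O.
C: 50.83 g ÷ 12.01 g/mol = 4.232 mol
H: 3.2 g ÷ 1.008 g/mol = 3.175 mol
Cl: 37.51 g ÷ 35.45 g/mol = 1.058 mol
O: 8.46 g ÷ 16.00 g/mol = 0.5288 mol
Divide by the smallest (0.5288 mol O): C 8.004, H 6.004, Cl 2.001, O 1.000
Ratio ≈ 8:6:2:1, so the empirical formula is C8H6Cl2O
Empirical-formula mass = 189.03 g/mol
n = 190.6 / 189.03 = 1.01 ≈ 1
Molecular formula = empirical formula = C8H6Cl2O

C8H6Cl2O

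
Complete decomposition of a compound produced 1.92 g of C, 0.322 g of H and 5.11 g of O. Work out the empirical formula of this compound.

n(C) = 1.92/12.01 = 0.1599, n(H) = 0.322/1.008 = 0.3194, n(O) = 5.11/16.00 = 0.3194
Divide by the smallest (0.1599 mol C): C 1.000, H 1.998, O 1.998
Ratio ≈ 1:2:2, so the empirical formula is CH2O2

CH2O2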